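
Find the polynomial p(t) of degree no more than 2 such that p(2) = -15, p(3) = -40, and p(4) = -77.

p(t) = -6t^2 + 5t - 1

Write p(t) = at^2 + bt + c. Substituting each data point gives a linear system:
  4a + 2b + c = -15
  9a + 3b + c = -40
  16a + 4b + c = -77
Solving the system yields a = -6, b = 5, c = -1.
So p(t) = -6t² + 5t - 1.
Check: p(4) = -77. ✓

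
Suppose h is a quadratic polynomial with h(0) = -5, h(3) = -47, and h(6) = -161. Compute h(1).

-11

Forward differences of the values at u = 0, 3, 6:
  h  : -5  -47  -161
  Δ  : -42  -114
  Δ^2: -72
The second differences are constant, confirming degree 2.
Interpolating (Newton forward form) and evaluating at u = 1 gives h(1) = -11.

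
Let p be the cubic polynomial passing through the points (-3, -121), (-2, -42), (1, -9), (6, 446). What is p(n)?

p(n) = 3n^3 - 5n^2 - 3n - 4

Write p(n) = an^3 + bn^2 + cn + d. Substituting each data point gives a linear system:
  -27a + 9b - 3c + d = -121
  -8a + 4b - 2c + d = -42
  a + b + c + d = -9
  216a + 36b + 6c + d = 446
Solving the system yields a = 3, b = -5, c = -3, d = -4.
So p(n) = 3n³ - 5n² - 3n - 4.
Check: p(-3) = -121. ✓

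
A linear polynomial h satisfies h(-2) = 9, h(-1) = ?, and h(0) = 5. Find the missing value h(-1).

The 2 known points determine the degree-1 polynomial uniquely.
Write h(t) = at + b. Substituting each data point gives a linear system:
  -2a + b = 9
  b = 5
Solving the system yields a = -2, b = 5.
So h(t) = -2t + 5.
Then h(-1) = 7.

7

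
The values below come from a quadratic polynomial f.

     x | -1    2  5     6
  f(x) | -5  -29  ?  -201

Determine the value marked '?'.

The 3 known points determine the degree-2 polynomial uniquely.
Write f(x) = ax^2 + bx + c. Substituting each data point gives a linear system:
  a - b + c = -5
  4a + 2b + c = -29
  36a + 6b + c = -201
Solving the system yields a = -5, b = -3, c = -3.
So f(x) = -5x^2 - 3x - 3.
Then f(5) = -143.

-143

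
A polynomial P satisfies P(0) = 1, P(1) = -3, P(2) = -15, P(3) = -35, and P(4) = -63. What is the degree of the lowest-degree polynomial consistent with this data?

2

Forward differences of the values at s = 0, 1, 2, 3, 4:
  P  : 1  -3  -15  -35  -63
  Δ  : -4  -12  -20  -28
  Δ^2: -8  -8  -8
  Δ^3: 0  0
  Δ^4: 0
The second differences are constant (-8) and nonzero, while all higher differences vanish, so the minimal degree is 2.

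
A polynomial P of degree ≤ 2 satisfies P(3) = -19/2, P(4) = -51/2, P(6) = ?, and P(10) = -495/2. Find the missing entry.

-151/2

The 3 known points determine the degree-2 polynomial uniquely.
Write P(u) = au^2 + bu + c. Substituting each data point gives a linear system:
  9a + 3b + c = -19/2
  16a + 4b + c = -51/2
  100a + 10b + c = -495/2
Solving the system yields a = -3, b = 5, c = 5/2.
So P(u) = -3u^2 + 5u + 5/2.
Then P(6) = -151/2.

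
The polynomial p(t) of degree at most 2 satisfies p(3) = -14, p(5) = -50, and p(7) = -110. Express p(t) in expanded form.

p(t) = -3t^2 + 6t - 5

Using the Lagrange interpolation formula with nodes 3, 5, 7:
  L_0(t) = (t - 5)(t - 7) / 8
  L_1(t) = (t - 3)(t - 7) / -4
  L_2(t) = (t - 3)(t - 5) / 8
Then p(t) = -14·L_0(t) - 50·L_1(t) - 110·L_2(t).
Expanding and collecting terms gives p(t) = -3t^2 + 6t - 5.
Check: p(3) = -14. ✓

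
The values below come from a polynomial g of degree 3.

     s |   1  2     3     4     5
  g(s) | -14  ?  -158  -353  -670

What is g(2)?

On equispaced nodes a degree-3 polynomial has vanishing fourth forward difference, so
  g(1) - 4·g(2) + 6·g(3) - 4·g(4) + g(5) = 0.
Substituting the known values and solving for g(2):
  -4·g(2) = 220
  g(2) = -55.

-55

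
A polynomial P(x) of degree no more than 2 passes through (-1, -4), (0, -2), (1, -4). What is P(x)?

P(x) = -2x^2 - 2

Using the Lagrange interpolation formula with nodes -1, 0, 1:
  L_0(x) = x(x - 1) / 2
  L_1(x) = (x + 1)(x - 1) / -1
  L_2(x) = (x + 1)x / 2
Then P(x) = -4·L_0(x) - 2·L_1(x) - 4·L_2(x).
Expanding and collecting terms gives P(x) = -2x^2 - 2.
Check: P(0) = -2. ✓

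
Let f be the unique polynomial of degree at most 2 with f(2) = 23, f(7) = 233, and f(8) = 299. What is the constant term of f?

Write f(n) = an^2 + bn + c. Substituting each data point gives a linear system:
  4a + 2b + c = 23
  49a + 7b + c = 233
  64a + 8b + c = 299
Solving the system yields a = 4, b = 6, c = -5.
So f(n) = 4n^2 + 6n - 5.
The constant term is -5.

-5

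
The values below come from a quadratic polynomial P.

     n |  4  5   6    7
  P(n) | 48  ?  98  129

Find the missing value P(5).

71

On equispaced nodes a degree-2 polynomial has vanishing third forward difference, so
  - P(4) + 3·P(5) - 3·P(6) + P(7) = 0.
Substituting the known values and solving for P(5):
  3·P(5) = 213
  P(5) = 71.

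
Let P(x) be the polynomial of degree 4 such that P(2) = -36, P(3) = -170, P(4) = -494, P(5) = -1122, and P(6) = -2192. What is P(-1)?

Forward differences of the values at x = 2, 3, 4, 5, 6:
  P  : -36  -170  -494  -1122  -2192
  Δ  : -134  -324  -628  -1070
  Δ^2: -190  -304  -442
  Δ^3: -114  -138
  Δ^4: -24
The fourth differences are constant, confirming degree 4.
Interpolating (Newton forward form) and evaluating at x = -1 gives P(-1) = 6.

6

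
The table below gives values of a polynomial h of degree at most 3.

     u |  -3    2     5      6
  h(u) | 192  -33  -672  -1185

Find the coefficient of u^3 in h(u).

Write h(u) = au^3 + bu^2 + cu + d. Substituting each data point gives a linear system:
  -27a + 9b - 3c + d = 192
  8a + 4b + 2c + d = -33
  125a + 25b + 5c + d = -672
  216a + 36b + 6c + d = -1185
Solving the system yields a = -6, b = 3, c = 0, d = 3.
So h(u) = -6u^3 + 3u^2 + 3.
The leading coefficient is -6.

-6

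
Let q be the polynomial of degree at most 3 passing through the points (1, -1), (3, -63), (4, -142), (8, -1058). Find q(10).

Using the Lagrange interpolation formula with nodes 1, 3, 4, 8:
  L_0(u) = (u - 3)(u - 4)(u - 8) / -42
  L_1(u) = (u - 1)(u - 4)(u - 8) / 10
  L_2(u) = (u - 1)(u - 3)(u - 8) / -12
  L_3(u) = (u - 1)(u - 3)(u - 4) / 140
Then q(u) = -1·L_0(u) - 63·L_1(u) - 142·L_2(u) - 1058·L_3(u).
Expanding and collecting terms gives q(u) = -2u³ - 5u + 6.
Evaluating at u = 10: q(10) = -2044.

-2044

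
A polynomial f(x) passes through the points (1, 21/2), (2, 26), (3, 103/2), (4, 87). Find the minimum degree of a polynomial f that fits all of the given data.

2

Forward differences of the values at x = 1, 2, 3, 4:
  f  : 21/2  26  103/2  87
  Δ  : 31/2  51/2  71/2
  Δ^2: 10  10
  Δ^3: 0
The second differences are constant (10) and nonzero, while all higher differences vanish, so the minimal degree is 2.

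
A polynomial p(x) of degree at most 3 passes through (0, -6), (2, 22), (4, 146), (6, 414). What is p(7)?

617

Using the Lagrange interpolation formula with nodes 0, 2, 4, 6:
  L_0(x) = (x - 2)(x - 4)(x - 6) / -48
  L_1(x) = x(x - 4)(x - 6) / 16
  L_2(x) = x(x - 2)(x - 6) / -16
  L_3(x) = x(x - 2)(x - 4) / 48
Then p(x) = -6·L_0(x) + 22·L_1(x) + 146·L_2(x) + 414·L_3(x).
Expanding and collecting terms gives p(x) = x^3 + 6x^2 - 2x - 6.
Evaluating at x = 7: p(7) = 617.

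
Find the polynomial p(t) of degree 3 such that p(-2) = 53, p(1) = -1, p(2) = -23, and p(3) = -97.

Write p(t) = at^3 + bt^2 + ct + d. Substituting each data point gives a linear system:
  -8a + 4b - 2c + d = 53
  a + b + c + d = -1
  8a + 4b + 2c + d = -23
  27a + 9b + 3c + d = -97
Solving the system yields a = -5, b = 4, c = 1, d = -1.
So p(t) = -5t^3 + 4t^2 + t - 1.
Check: p(1) = -1. ✓

p(t) = -5t^3 + 4t^2 + t - 1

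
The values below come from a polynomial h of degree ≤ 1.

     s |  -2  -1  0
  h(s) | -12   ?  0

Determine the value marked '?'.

The 2 known points determine the degree-1 polynomial uniquely.
Write h(s) = as + b. Substituting each data point gives a linear system:
  -2a + b = -12
  b = 0
Solving the system yields a = 6, b = 0.
So h(s) = 6s.
Then h(-1) = -6.

-6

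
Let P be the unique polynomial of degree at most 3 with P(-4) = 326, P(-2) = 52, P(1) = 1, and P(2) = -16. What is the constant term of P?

2

Write P(s) = as^3 + bs^2 + cs + d. Substituting each data point gives a linear system:
  -64a + 16b - 4c + d = 326
  -8a + 4b - 2c + d = 52
  a + b + c + d = 1
  8a + 4b + 2c + d = -16
Solving the system yields a = -4, b = 4, c = -1, d = 2.
So P(s) = -4s^3 + 4s^2 - s + 2.
The constant term is 2.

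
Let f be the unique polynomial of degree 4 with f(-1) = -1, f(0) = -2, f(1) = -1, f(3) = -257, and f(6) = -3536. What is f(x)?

f(x) = -2x^4 - 5x^3 + 3x^2 + 5x - 2

Write f(x) = ax^4 + bx^3 + cx^2 + dx + e. Substituting each data point gives a linear system:
  a - b + c - d + e = -1
  e = -2
  a + b + c + d + e = -1
  81a + 27b + 9c + 3d + e = -257
  1296a + 216b + 36c + 6d + e = -3536
Solving the system yields a = -2, b = -5, c = 3, d = 5, e = -2.
So f(x) = -2x⁴ - 5x³ + 3x² + 5x - 2.
Check: f(-1) = -1. ✓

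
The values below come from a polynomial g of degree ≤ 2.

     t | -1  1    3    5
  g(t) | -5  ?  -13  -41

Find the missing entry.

The 3 known points determine the degree-2 polynomial uniquely.
Write g(t) = at^2 + bt + c. Substituting each data point gives a linear system:
  a - b + c = -5
  9a + 3b + c = -13
  25a + 5b + c = -41
Solving the system yields a = -2, b = 2, c = -1.
So g(t) = -2t^2 + 2t - 1.
Then g(1) = -1.

-1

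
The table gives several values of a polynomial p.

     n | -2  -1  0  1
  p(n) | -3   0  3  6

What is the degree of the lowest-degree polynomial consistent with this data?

1

Forward differences of the values at n = -2, -1, 0, 1:
  p  : -3  0  3  6
  Δ  : 3  3  3
  Δ^2: 0  0
  Δ^3: 0
The first differences are constant (3) and nonzero, while all higher differences vanish, so the minimal degree is 1.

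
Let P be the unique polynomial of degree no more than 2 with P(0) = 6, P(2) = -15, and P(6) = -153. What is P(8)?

-270

Using the Lagrange interpolation formula with nodes 0, 2, 6:
  L_0(u) = (u - 2)(u - 6) / 12
  L_1(u) = u(u - 6) / -8
  L_2(u) = u(u - 2) / 24
Then P(u) = 6·L_0(u) - 15·L_1(u) - 153·L_2(u).
Expanding and collecting terms gives P(u) = -4u^2 - (5/2)u + 6.
Evaluating at u = 8: P(8) = -270.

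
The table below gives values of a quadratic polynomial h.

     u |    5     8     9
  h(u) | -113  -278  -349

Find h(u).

Write h(u) = au^2 + bu + c. Substituting each data point gives a linear system:
  25a + 5b + c = -113
  64a + 8b + c = -278
  81a + 9b + c = -349
Solving the system yields a = -4, b = -3, c = 2.
So h(u) = -4u^2 - 3u + 2.
Check: h(5) = -113. ✓

h(u) = -4u^2 - 3u + 2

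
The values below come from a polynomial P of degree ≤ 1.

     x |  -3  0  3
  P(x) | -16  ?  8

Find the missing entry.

-4

The 2 known points determine the degree-1 polynomial uniquely.
Write P(x) = ax + b. Substituting each data point gives a linear system:
  -3a + b = -16
  3a + b = 8
Solving the system yields a = 4, b = -4.
So P(x) = 4x - 4.
Then P(0) = -4.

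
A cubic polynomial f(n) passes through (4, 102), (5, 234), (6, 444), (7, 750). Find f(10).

2424

Write f(n) = an^3 + bn^2 + cn + d. Substituting each data point gives a linear system:
  64a + 16b + 4c + d = 102
  125a + 25b + 5c + d = 234
  216a + 36b + 6c + d = 444
  343a + 49b + 7c + d = 750
Solving the system yields a = 3, b = -6, c = 3, d = -6.
So f(n) = 3n^3 - 6n^2 + 3n - 6.
Then f(10) = 2424.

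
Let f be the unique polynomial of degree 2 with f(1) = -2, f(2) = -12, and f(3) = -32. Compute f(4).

Write f(s) = as^2 + bs + c. Substituting each data point gives a linear system:
  a + b + c = -2
  4a + 2b + c = -12
  9a + 3b + c = -32
Solving the system yields a = -5, b = 5, c = -2.
So f(s) = -5s² + 5s - 2.
Then f(4) = -62.

-62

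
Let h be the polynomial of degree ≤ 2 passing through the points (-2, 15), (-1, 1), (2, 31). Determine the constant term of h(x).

Write h(x) = ax^2 + bx + c. Substituting each data point gives a linear system:
  4a - 2b + c = 15
  a - b + c = 1
  4a + 2b + c = 31
Solving the system yields a = 6, b = 4, c = -1.
So h(x) = 6x² + 4x - 1.
The constant term is -1.

-1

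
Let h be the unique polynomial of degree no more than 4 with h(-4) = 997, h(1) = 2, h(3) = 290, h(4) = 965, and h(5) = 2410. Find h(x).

Write h(x) = ax^4 + bx^3 + cx^2 + dx + e. Substituting each data point gives a linear system:
  256a - 64b + 16c - 4d + e = 997
  a + b + c + d + e = 2
  81a + 27b + 9c + 3d + e = 290
  256a + 64b + 16c + 4d + e = 965
  625a + 125b + 25c + 5d + e = 2410
Solving the system yields a = 4, b = 0, c = -3, d = -4, e = 5.
So h(x) = 4x^4 - 3x^2 - 4x + 5.
Check: h(1) = 2. ✓

h(x) = 4x^4 - 3x^2 - 4x + 5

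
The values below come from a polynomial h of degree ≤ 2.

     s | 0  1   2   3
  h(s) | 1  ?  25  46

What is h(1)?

The 3 known points determine the degree-2 polynomial uniquely.
Write h(s) = as^2 + bs + c. Substituting each data point gives a linear system:
  c = 1
  4a + 2b + c = 25
  9a + 3b + c = 46
Solving the system yields a = 3, b = 6, c = 1.
So h(s) = 3s² + 6s + 1.
Then h(1) = 10.

10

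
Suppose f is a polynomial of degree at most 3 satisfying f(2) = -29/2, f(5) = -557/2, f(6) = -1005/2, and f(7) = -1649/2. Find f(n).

f(n) = -3n^3 + 5n^2 - 6n + 3/2

Using the Lagrange interpolation formula with nodes 2, 5, 6, 7:
  L_0(n) = (n - 5)(n - 6)(n - 7) / -60
  L_1(n) = (n - 2)(n - 6)(n - 7) / 6
  L_2(n) = (n - 2)(n - 5)(n - 7) / -4
  L_3(n) = (n - 2)(n - 5)(n - 6) / 10
Then f(n) = -29/2·L_0(n) - 557/2·L_1(n) - 1005/2·L_2(n) - 1649/2·L_3(n).
Expanding and collecting terms gives f(n) = -3n³ + 5n² - 6n + 3/2.
Check: f(6) = -1005/2. ✓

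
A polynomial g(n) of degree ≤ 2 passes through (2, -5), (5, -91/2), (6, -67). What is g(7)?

Write g(n) = an^2 + bn + c. Substituting each data point gives a linear system:
  4a + 2b + c = -5
  25a + 5b + c = -91/2
  36a + 6b + c = -67
Solving the system yields a = -2, b = 1/2, c = 2.
So g(n) = -2n^2 + (1/2)n + 2.
Then g(7) = -185/2.

-185/2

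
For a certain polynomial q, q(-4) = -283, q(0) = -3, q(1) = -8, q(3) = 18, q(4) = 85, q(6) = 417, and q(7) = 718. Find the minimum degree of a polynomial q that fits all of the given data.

3

Divided differences on the nodes -4, 0, 1, 3, 4, 6, 7:
  order 0: -283  -3  -8  18  85  417  718
  order 1: 70  -5  13  67  166  301
  order 2: -15  6  18  33  45
  order 3: 3  3  3  3
  order 4: 0  0  0
  order 5: 0  0
  order 6: 0
The order-3 divided differences are all 3 (nonzero) and every higher order vanishes, so the data lies on a polynomial of degree exactly 3.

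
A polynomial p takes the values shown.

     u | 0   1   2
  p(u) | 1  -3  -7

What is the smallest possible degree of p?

1

Forward differences of the values at u = 0, 1, 2:
  p  : 1  -3  -7
  Δ  : -4  -4
  Δ^2: 0
The first differences are constant (-4) and nonzero, while all higher differences vanish, so the minimal degree is 1.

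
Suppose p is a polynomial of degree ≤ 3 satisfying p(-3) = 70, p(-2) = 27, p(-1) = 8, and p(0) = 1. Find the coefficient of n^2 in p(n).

0

Write p(n) = an^3 + bn^2 + cn + d. Substituting each data point gives a linear system:
  -27a + 9b - 3c + d = 70
  -8a + 4b - 2c + d = 27
  -a + b - c + d = 8
  d = 1
Solving the system yields a = -2, b = 0, c = -5, d = 1.
So p(n) = -2n³ - 5n + 1.
The coefficient of n^2 is 0.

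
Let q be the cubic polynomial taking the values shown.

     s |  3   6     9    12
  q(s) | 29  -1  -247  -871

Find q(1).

Using the Lagrange interpolation formula with nodes 3, 6, 9, 12:
  L_0(s) = (s - 6)(s - 9)(s - 12) / -162
  L_1(s) = (s - 3)(s - 9)(s - 12) / 54
  L_2(s) = (s - 3)(s - 6)(s - 12) / -54
  L_3(s) = (s - 3)(s - 6)(s - 9) / 162
Then q(s) = 29·L_0(s) - 1·L_1(s) - 247·L_2(s) - 871·L_3(s).
Expanding and collecting terms gives q(s) = -s^3 + 6s^2 - s + 5.
Evaluating at s = 1: q(1) = 9.

9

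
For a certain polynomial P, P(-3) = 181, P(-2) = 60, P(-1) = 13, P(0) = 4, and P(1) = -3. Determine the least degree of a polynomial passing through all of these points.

Forward differences of the values at x = -3, -2, -1, 0, 1:
  P  : 181  60  13  4  -3
  Δ  : -121  -47  -9  -7
  Δ^2: 74  38  2
  Δ^3: -36  -36
  Δ^4: 0
The third differences are constant (-36) and nonzero, while all higher differences vanish, so the minimal degree is 3.

3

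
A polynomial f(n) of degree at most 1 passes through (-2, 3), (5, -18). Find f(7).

-24

Using the Lagrange interpolation formula with nodes -2, 5:
  L_0(n) = (n - 5) / -7
  L_1(n) = (n + 2) / 7
Then f(n) = 3·L_0(n) - 18·L_1(n).
Expanding and collecting terms gives f(n) = -3n - 3.
Evaluating at n = 7: f(7) = -24.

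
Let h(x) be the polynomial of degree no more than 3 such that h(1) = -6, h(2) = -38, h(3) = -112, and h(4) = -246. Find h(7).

Forward differences of the values at x = 1, 2, 3, 4:
  h  : -6  -38  -112  -246
  Δ  : -32  -74  -134
  Δ^2: -42  -60
  Δ^3: -18
The third differences are constant, confirming degree 3.
Interpolating (Newton forward form) and evaluating at x = 7 gives h(7) = -1188.

-1188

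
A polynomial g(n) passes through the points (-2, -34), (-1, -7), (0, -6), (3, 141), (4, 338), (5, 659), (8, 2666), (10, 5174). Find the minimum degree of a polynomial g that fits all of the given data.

Divided differences on the nodes -2, -1, 0, 3, 4, 5, 8, 10:
  order 0: -34  -7  -6  141  338  659  2666  5174
  order 1: 27  1  49  197  321  669  1254
  order 2: -13  12  37  62  87  117
  order 3: 5  5  5  5  5
  order 4: 0  0  0  0
  order 5: 0  0  0
  order 6: 0  0
  order 7: 0
The order-3 divided differences are all 5 (nonzero) and every higher order vanishes, so the data lies on a polynomial of degree exactly 3.

3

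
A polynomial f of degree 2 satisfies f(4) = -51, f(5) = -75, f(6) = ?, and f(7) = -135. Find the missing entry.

On equispaced nodes a degree-2 polynomial has vanishing third forward difference, so
  - f(4) + 3·f(5) - 3·f(6) + f(7) = 0.
Substituting the known values and solving for f(6):
  -3·f(6) = 309
  f(6) = -103.

-103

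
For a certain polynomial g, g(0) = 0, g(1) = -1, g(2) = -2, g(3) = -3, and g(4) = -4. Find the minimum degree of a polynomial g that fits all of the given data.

1

Forward differences of the values at u = 0, 1, 2, 3, 4:
  g  : 0  -1  -2  -3  -4
  Δ  : -1  -1  -1  -1
  Δ^2: 0  0  0
  Δ^3: 0  0
  Δ^4: 0
The first differences are constant (-1) and nonzero, while all higher differences vanish, so the minimal degree is 1.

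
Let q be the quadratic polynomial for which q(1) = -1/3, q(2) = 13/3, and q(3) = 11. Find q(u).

Using the Lagrange interpolation formula with nodes 1, 2, 3:
  L_0(u) = (u - 2)(u - 3) / 2
  L_1(u) = (u - 1)(u - 3) / -1
  L_2(u) = (u - 1)(u - 2) / 2
Then q(u) = -1/3·L_0(u) + 13/3·L_1(u) + 11·L_2(u).
Expanding and collecting terms gives q(u) = u^2 + (5/3)u - 3.
Check: q(3) = 11. ✓

q(u) = u^2 + (5/3)u - 3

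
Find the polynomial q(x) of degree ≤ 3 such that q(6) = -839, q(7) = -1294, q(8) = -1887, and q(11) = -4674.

q(x) = -3x^3 - 6x^2 + 4x + 1

Write q(x) = ax^3 + bx^2 + cx + d. Substituting each data point gives a linear system:
  216a + 36b + 6c + d = -839
  343a + 49b + 7c + d = -1294
  512a + 64b + 8c + d = -1887
  1331a + 121b + 11c + d = -4674
Solving the system yields a = -3, b = -6, c = 4, d = 1.
So q(x) = -3x³ - 6x² + 4x + 1.
Check: q(8) = -1887. ✓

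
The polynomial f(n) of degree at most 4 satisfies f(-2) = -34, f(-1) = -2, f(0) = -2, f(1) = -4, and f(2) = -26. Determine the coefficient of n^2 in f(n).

1

Write f(n) = an^4 + bn^3 + cn^2 + dn + e. Substituting each data point gives a linear system:
  16a - 8b + 4c - 2d + e = -34
  a - b + c - d + e = -2
  e = -2
  a + b + c + d + e = -4
  16a + 8b + 4c + 2d + e = -26
Solving the system yields a = -2, b = 1, c = 1, d = -2, e = -2.
So f(n) = -2n^4 + n^3 + n^2 - 2n - 2.
The coefficient of n^2 is 1.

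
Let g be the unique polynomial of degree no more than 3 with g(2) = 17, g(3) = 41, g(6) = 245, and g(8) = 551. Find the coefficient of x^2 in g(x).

Write g(x) = ax^3 + bx^2 + cx + d. Substituting each data point gives a linear system:
  8a + 4b + 2c + d = 17
  27a + 9b + 3c + d = 41
  216a + 36b + 6c + d = 245
  512a + 64b + 8c + d = 551
Solving the system yields a = 1, b = 0, c = 5, d = -1.
So g(x) = x^3 + 5x - 1.
The coefficient of x^2 is 0.

0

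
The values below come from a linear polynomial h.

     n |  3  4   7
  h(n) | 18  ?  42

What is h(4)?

24

The 2 known points determine the degree-1 polynomial uniquely.
Write h(n) = an + b. Substituting each data point gives a linear system:
  3a + b = 18
  7a + b = 42
Solving the system yields a = 6, b = 0.
So h(n) = 6n.
Then h(4) = 24.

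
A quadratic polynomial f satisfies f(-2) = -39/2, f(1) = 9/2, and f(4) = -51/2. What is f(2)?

Using the Lagrange interpolation formula with nodes -2, 1, 4:
  L_0(s) = (s - 1)(s - 4) / 18
  L_1(s) = (s + 2)(s - 4) / -9
  L_2(s) = (s + 2)(s - 1) / 18
Then f(s) = -39/2·L_0(s) + 9/2·L_1(s) - 51/2·L_2(s).
Expanding and collecting terms gives f(s) = -3s^2 + 5s + 5/2.
Evaluating at s = 2: f(2) = 1/2.

1/2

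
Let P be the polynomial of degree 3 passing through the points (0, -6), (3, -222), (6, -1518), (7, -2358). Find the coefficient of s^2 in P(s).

Write P(s) = as^3 + bs^2 + cs + d. Substituting each data point gives a linear system:
  d = -6
  27a + 9b + 3c + d = -222
  216a + 36b + 6c + d = -1518
  343a + 49b + 7c + d = -2358
Solving the system yields a = -6, b = -6, c = 0, d = -6.
So P(s) = -6s³ - 6s² - 6.
The coefficient of s^2 is -6.

-6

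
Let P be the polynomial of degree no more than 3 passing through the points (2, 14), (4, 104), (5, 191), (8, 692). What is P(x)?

P(x) = x^3 + 3x^2 - x - 4

Using the Lagrange interpolation formula with nodes 2, 4, 5, 8:
  L_0(x) = (x - 4)(x - 5)(x - 8) / -36
  L_1(x) = (x - 2)(x - 5)(x - 8) / 8
  L_2(x) = (x - 2)(x - 4)(x - 8) / -9
  L_3(x) = (x - 2)(x - 4)(x - 5) / 72
Then P(x) = 14·L_0(x) + 104·L_1(x) + 191·L_2(x) + 692·L_3(x).
Expanding and collecting terms gives P(x) = x³ + 3x² - x - 4.
Check: P(2) = 14. ✓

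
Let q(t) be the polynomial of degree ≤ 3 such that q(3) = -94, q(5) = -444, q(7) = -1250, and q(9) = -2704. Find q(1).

Forward differences of the values at t = 3, 5, 7, 9:
  q  : -94  -444  -1250  -2704
  Δ  : -350  -806  -1454
  Δ^2: -456  -648
  Δ^3: -192
The third differences are constant, confirming degree 3.
Interpolating (Newton forward form) and evaluating at t = 1 gives q(1) = -8.

-8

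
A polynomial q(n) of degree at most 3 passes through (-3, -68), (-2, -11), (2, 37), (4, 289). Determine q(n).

Write q(n) = an^3 + bn^2 + cn + d. Substituting each data point gives a linear system:
  -27a + 9b - 3c + d = -68
  -8a + 4b - 2c + d = -11
  8a + 4b + 2c + d = 37
  64a + 16b + 4c + d = 289
Solving the system yields a = 4, b = 3, c = -4, d = 1.
So q(n) = 4n³ + 3n² - 4n + 1.
Check: q(-2) = -11. ✓

q(n) = 4n^3 + 3n^2 - 4n + 1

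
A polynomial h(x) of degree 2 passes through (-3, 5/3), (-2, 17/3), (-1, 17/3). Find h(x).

h(x) = -2x^2 - 6x + 5/3

Using the Lagrange interpolation formula with nodes -3, -2, -1:
  L_0(x) = (x + 2)(x + 1) / 2
  L_1(x) = (x + 3)(x + 1) / -1
  L_2(x) = (x + 3)(x + 2) / 2
Then h(x) = 5/3·L_0(x) + 17/3·L_1(x) + 17/3·L_2(x).
Expanding and collecting terms gives h(x) = -2x^2 - 6x + 5/3.
Check: h(-3) = 5/3. ✓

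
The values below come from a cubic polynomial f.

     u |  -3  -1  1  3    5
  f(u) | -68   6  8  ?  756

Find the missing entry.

178

The 4 known points determine the degree-3 polynomial uniquely.
Write f(u) = au^3 + bu^2 + cu + d. Substituting each data point gives a linear system:
  -27a + 9b - 3c + d = -68
  -a + b - c + d = 6
  a + b + c + d = 8
  125a + 25b + 5c + d = 756
Solving the system yields a = 5, b = 6, c = -4, d = 1.
So f(u) = 5u^3 + 6u^2 - 4u + 1.
Then f(3) = 178.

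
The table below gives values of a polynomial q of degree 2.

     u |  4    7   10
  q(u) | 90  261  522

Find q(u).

Using the Lagrange interpolation formula with nodes 4, 7, 10:
  L_0(u) = (u - 7)(u - 10) / 18
  L_1(u) = (u - 4)(u - 10) / -9
  L_2(u) = (u - 4)(u - 7) / 18
Then q(u) = 90·L_0(u) + 261·L_1(u) + 522·L_2(u).
Expanding and collecting terms gives q(u) = 5u^2 + 2u + 2.
Check: q(4) = 90. ✓

q(u) = 5u^2 + 2u + 2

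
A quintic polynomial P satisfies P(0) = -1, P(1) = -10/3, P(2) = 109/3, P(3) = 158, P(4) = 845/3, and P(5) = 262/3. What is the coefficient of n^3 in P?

Write P(n) = an^5 + bn^4 + cn^3 + dn^2 + en + k. Substituting each data point gives a linear system:
  k = -1
  a + b + c + d + e + k = -10/3
  32a + 16b + 8c + 4d + 2e + k = 109/3
  243a + 81b + 27c + 9d + 3e + k = 158
  1024a + 256b + 64c + 16d + 4e + k = 845/3
  3125a + 625b + 125c + 25d + 5e + k = 262/3
Solving the system yields a = -1, b = 5, c = 5/3, d = -4, e = -4, k = -1.
So P(n) = -n⁵ + 5n⁴ + (5/3)n³ - 4n² - 4n - 1.
The coefficient of n^3 is 5/3.

5/3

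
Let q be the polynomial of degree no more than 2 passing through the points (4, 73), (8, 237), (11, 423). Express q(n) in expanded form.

q(n) = 3n^2 + 5n + 5

Using the Lagrange interpolation formula with nodes 4, 8, 11:
  L_0(n) = (n - 8)(n - 11) / 28
  L_1(n) = (n - 4)(n - 11) / -12
  L_2(n) = (n - 4)(n - 8) / 21
Then q(n) = 73·L_0(n) + 237·L_1(n) + 423·L_2(n).
Expanding and collecting terms gives q(n) = 3n² + 5n + 5.
Check: q(8) = 237. ✓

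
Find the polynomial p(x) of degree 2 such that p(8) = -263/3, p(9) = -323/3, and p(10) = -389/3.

Write p(x) = ax^2 + bx + c. Substituting each data point gives a linear system:
  64a + 8b + c = -263/3
  81a + 9b + c = -323/3
  100a + 10b + c = -389/3
Solving the system yields a = -1, b = -3, c = 1/3.
So p(x) = -x² - 3x + 1/3.
Check: p(10) = -389/3. ✓

p(x) = -x^2 - 3x + 1/3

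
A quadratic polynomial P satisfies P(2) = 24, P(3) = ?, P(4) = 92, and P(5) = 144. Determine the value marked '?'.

52

The 3 known points determine the degree-2 polynomial uniquely.
Write P(t) = at^2 + bt + c. Substituting each data point gives a linear system:
  4a + 2b + c = 24
  16a + 4b + c = 92
  25a + 5b + c = 144
Solving the system yields a = 6, b = -2, c = 4.
So P(t) = 6t² - 2t + 4.
Then P(3) = 52.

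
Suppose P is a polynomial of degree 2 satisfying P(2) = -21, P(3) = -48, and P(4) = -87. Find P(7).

Using the Lagrange interpolation formula with nodes 2, 3, 4:
  L_0(t) = (t - 3)(t - 4) / 2
  L_1(t) = (t - 2)(t - 4) / -1
  L_2(t) = (t - 2)(t - 3) / 2
Then P(t) = -21·L_0(t) - 48·L_1(t) - 87·L_2(t).
Expanding and collecting terms gives P(t) = -6t^2 + 3t - 3.
Evaluating at t = 7: P(7) = -276.

-276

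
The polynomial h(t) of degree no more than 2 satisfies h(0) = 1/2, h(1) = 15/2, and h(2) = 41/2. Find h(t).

Using the Lagrange interpolation formula with nodes 0, 1, 2:
  L_0(t) = (t - 1)(t - 2) / 2
  L_1(t) = t(t - 2) / -1
  L_2(t) = t(t - 1) / 2
Then h(t) = 1/2·L_0(t) + 15/2·L_1(t) + 41/2·L_2(t).
Expanding and collecting terms gives h(t) = 3t² + 4t + 1/2.
Check: h(1) = 15/2. ✓

h(t) = 3t^2 + 4t + 1/2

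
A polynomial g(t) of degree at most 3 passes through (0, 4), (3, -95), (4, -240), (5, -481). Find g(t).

Using the Lagrange interpolation formula with nodes 0, 3, 4, 5:
  L_0(t) = (t - 3)(t - 4)(t - 5) / -60
  L_1(t) = t(t - 4)(t - 5) / 6
  L_2(t) = t(t - 3)(t - 5) / -4
  L_3(t) = t(t - 3)(t - 4) / 10
Then g(t) = 4·L_0(t) - 95·L_1(t) - 240·L_2(t) - 481·L_3(t).
Expanding and collecting terms gives g(t) = -4t^3 + 3t + 4.
Check: g(0) = 4. ✓

g(t) = -4t^3 + 3t + 4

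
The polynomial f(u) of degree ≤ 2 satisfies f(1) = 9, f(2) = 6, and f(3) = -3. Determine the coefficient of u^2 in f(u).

-3

Write f(u) = au^2 + bu + c. Substituting each data point gives a linear system:
  a + b + c = 9
  4a + 2b + c = 6
  9a + 3b + c = -3
Solving the system yields a = -3, b = 6, c = 6.
So f(u) = -3u^2 + 6u + 6.
The leading coefficient is -3.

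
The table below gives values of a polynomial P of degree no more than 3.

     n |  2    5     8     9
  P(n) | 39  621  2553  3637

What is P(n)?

P(n) = 5n^3 - n + 1

Write P(n) = an^3 + bn^2 + cn + d. Substituting each data point gives a linear system:
  8a + 4b + 2c + d = 39
  125a + 25b + 5c + d = 621
  512a + 64b + 8c + d = 2553
  729a + 81b + 9c + d = 3637
Solving the system yields a = 5, b = 0, c = -1, d = 1.
So P(n) = 5n^3 - n + 1.
Check: P(8) = 2553. ✓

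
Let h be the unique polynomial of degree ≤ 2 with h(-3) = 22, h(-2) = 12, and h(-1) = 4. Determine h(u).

h(u) = u^2 - 5u - 2

Write h(u) = au^2 + bu + c. Substituting each data point gives a linear system:
  9a - 3b + c = 22
  4a - 2b + c = 12
  a - b + c = 4
Solving the system yields a = 1, b = -5, c = -2.
So h(u) = u^2 - 5u - 2.
Check: h(-2) = 12. ✓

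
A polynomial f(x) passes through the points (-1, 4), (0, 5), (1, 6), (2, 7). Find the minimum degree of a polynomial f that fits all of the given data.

1

Forward differences of the values at x = -1, 0, 1, 2:
  f  : 4  5  6  7
  Δ  : 1  1  1
  Δ^2: 0  0
  Δ^3: 0
The first differences are constant (1) and nonzero, while all higher differences vanish, so the minimal degree is 1.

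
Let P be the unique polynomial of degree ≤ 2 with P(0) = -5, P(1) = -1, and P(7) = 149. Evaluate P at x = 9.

247

Using the Lagrange interpolation formula with nodes 0, 1, 7:
  L_0(x) = (x - 1)(x - 7) / 7
  L_1(x) = x(x - 7) / -6
  L_2(x) = x(x - 1) / 42
Then P(x) = -5·L_0(x) - 1·L_1(x) + 149·L_2(x).
Expanding and collecting terms gives P(x) = 3x^2 + x - 5.
Evaluating at x = 9: P(9) = 247.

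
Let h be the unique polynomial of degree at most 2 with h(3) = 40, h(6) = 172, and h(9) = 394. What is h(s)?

h(s) = 5s^2 - s - 2

Write h(s) = as^2 + bs + c. Substituting each data point gives a linear system:
  9a + 3b + c = 40
  36a + 6b + c = 172
  81a + 9b + c = 394
Solving the system yields a = 5, b = -1, c = -2.
So h(s) = 5s^2 - s - 2.
Check: h(6) = 172. ✓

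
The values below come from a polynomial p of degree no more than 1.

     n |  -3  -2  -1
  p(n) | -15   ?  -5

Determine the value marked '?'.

-10

On equispaced nodes a degree-1 polynomial has vanishing second forward difference, so
  p(-3) - 2·p(-2) + p(-1) = 0.
Substituting the known values and solving for p(-2):
  -2·p(-2) = 20
  p(-2) = -10.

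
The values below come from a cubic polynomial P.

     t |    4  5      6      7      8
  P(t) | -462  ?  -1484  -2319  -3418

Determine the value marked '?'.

-877

On equispaced nodes a degree-3 polynomial has vanishing fourth forward difference, so
  P(4) - 4·P(5) + 6·P(6) - 4·P(7) + P(8) = 0.
Substituting the known values and solving for P(5):
  -4·P(5) = 3508
  P(5) = -877.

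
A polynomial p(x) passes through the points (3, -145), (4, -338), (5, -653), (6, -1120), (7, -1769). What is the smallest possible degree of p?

3

Forward differences of the values at x = 3, 4, 5, 6, 7:
  p  : -145  -338  -653  -1120  -1769
  Δ  : -193  -315  -467  -649
  Δ^2: -122  -152  -182
  Δ^3: -30  -30
  Δ^4: 0
The third differences are constant (-30) and nonzero, while all higher differences vanish, so the minimal degree is 3.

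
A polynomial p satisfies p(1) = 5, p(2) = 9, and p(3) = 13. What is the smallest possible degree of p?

1

Forward differences of the values at u = 1, 2, 3:
  p  : 5  9  13
  Δ  : 4  4
  Δ^2: 0
The first differences are constant (4) and nonzero, while all higher differences vanish, so the minimal degree is 1.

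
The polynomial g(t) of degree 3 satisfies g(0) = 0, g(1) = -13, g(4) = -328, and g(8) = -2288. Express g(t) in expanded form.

Using the Lagrange interpolation formula with nodes 0, 1, 4, 8:
  L_0(t) = (t - 1)(t - 4)(t - 8) / -32
  L_1(t) = t(t - 4)(t - 8) / 21
  L_2(t) = t(t - 1)(t - 8) / -48
  L_3(t) = t(t - 1)(t - 4) / 224
Then g(t) = 0·L_0(t) - 13·L_1(t) - 328·L_2(t) - 2288·L_3(t).
Expanding and collecting terms gives g(t) = -4t³ - 3t² - 6t.
Check: g(4) = -328. ✓

g(t) = -4t^3 - 3t^2 - 6t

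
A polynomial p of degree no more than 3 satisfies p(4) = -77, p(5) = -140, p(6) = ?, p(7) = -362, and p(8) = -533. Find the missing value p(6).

The 4 known points determine the degree-3 polynomial uniquely.
Write p(n) = an^3 + bn^2 + cn + d. Substituting each data point gives a linear system:
  64a + 16b + 4c + d = -77
  125a + 25b + 5c + d = -140
  343a + 49b + 7c + d = -362
  512a + 64b + 8c + d = -533
Solving the system yields a = -1, b = 0, c = -2, d = -5.
So p(n) = -n^3 - 2n - 5.
Then p(6) = -233.

-233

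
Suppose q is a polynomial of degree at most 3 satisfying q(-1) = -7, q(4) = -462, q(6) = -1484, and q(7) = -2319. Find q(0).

-2

Write q(s) = as^3 + bs^2 + cs + d. Substituting each data point gives a linear system:
  -a + b - c + d = -7
  64a + 16b + 4c + d = -462
  216a + 36b + 6c + d = -1484
  343a + 49b + 7c + d = -2319
Solving the system yields a = -6, b = -6, c = 5, d = -2.
So q(s) = -6s^3 - 6s^2 + 5s - 2.
Then q(0) = -2.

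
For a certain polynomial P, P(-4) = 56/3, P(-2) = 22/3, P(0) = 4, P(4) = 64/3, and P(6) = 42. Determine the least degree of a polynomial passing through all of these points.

2

Divided differences on the nodes -4, -2, 0, 4, 6:
  order 0: 56/3  22/3  4  64/3  42
  order 1: -17/3  -5/3  13/3  31/3
  order 2: 1  1  1
  order 3: 0  0
  order 4: 0
The order-2 divided differences are all 1 (nonzero) and every higher order vanishes, so the data lies on a polynomial of degree exactly 2.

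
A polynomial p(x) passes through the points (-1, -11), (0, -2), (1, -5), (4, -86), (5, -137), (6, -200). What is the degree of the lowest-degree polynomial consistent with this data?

Divided differences on the nodes -1, 0, 1, 4, 5, 6:
  order 0: -11  -2  -5  -86  -137  -200
  order 1: 9  -3  -27  -51  -63
  order 2: -6  -6  -6  -6
  order 3: 0  0  0
  order 4: 0  0
  order 5: 0
The order-2 divided differences are all -6 (nonzero) and every higher order vanishes, so the data lies on a polynomial of degree exactly 2.

2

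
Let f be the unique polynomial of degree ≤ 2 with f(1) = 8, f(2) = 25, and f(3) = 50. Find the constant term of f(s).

-1

Write f(s) = as^2 + bs + c. Substituting each data point gives a linear system:
  a + b + c = 8
  4a + 2b + c = 25
  9a + 3b + c = 50
Solving the system yields a = 4, b = 5, c = -1.
So f(s) = 4s^2 + 5s - 1.
The constant term is -1.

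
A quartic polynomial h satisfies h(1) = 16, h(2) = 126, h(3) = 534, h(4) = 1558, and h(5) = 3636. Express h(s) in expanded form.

h(s) = 5s^4 + 3s^3 + 6s^2 - 4s + 6

Using the Lagrange interpolation formula with nodes 1, 2, 3, 4, 5:
  L_0(s) = (s - 2)(s - 3)(s - 4)(s - 5) / 24
  L_1(s) = (s - 1)(s - 3)(s - 4)(s - 5) / -6
  L_2(s) = (s - 1)(s - 2)(s - 4)(s - 5) / 4
  L_3(s) = (s - 1)(s - 2)(s - 3)(s - 5) / -6
  L_4(s) = (s - 1)(s - 2)(s - 3)(s - 4) / 24
Then h(s) = 16·L_0(s) + 126·L_1(s) + 534·L_2(s) + 1558·L_3(s) + 3636·L_4(s).
Expanding and collecting terms gives h(s) = 5s^4 + 3s^3 + 6s^2 - 4s + 6.
Check: h(2) = 126. ✓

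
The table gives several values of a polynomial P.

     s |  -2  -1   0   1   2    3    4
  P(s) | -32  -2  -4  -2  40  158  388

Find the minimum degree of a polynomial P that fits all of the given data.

3

Forward differences of the values at s = -2, -1, 0, 1, 2, 3, 4:
  P  : -32  -2  -4  -2  40  158  388
  Δ  : 30  -2  2  42  118  230
  Δ^2: -32  4  40  76  112
  Δ^3: 36  36  36  36
  Δ^4: 0  0  0
  Δ^5: 0  0
  Δ^6: 0
The third differences are constant (36) and nonzero, while all higher differences vanish, so the minimal degree is 3.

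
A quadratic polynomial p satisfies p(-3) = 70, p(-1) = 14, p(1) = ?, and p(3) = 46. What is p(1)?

On equispaced nodes a degree-2 polynomial has vanishing third forward difference, so
  - p(-3) + 3·p(-1) - 3·p(1) + p(3) = 0.
Substituting the known values and solving for p(1):
  -3·p(1) = -18
  p(1) = 6.

6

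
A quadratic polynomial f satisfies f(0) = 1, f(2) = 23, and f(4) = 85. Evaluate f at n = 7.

Forward differences of the values at n = 0, 2, 4:
  f  : 1  23  85
  Δ  : 22  62
  Δ^2: 40
The second differences are constant, confirming degree 2.
Interpolating (Newton forward form) and evaluating at n = 7 gives f(7) = 253.

253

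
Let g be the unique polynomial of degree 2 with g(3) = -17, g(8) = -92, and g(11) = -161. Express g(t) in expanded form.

g(t) = -t^2 - 4t + 4

Using the Lagrange interpolation formula with nodes 3, 8, 11:
  L_0(t) = (t - 8)(t - 11) / 40
  L_1(t) = (t - 3)(t - 11) / -15
  L_2(t) = (t - 3)(t - 8) / 24
Then g(t) = -17·L_0(t) - 92·L_1(t) - 161·L_2(t).
Expanding and collecting terms gives g(t) = -t^2 - 4t + 4.
Check: g(3) = -17. ✓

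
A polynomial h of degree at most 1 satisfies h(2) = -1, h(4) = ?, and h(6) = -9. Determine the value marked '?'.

The 2 known points determine the degree-1 polynomial uniquely.
Write h(s) = as + b. Substituting each data point gives a linear system:
  2a + b = -1
  6a + b = -9
Solving the system yields a = -2, b = 3.
So h(s) = -2s + 3.
Then h(4) = -5.

-5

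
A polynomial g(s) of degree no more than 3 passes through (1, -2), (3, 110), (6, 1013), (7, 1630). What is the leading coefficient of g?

5

Write g(s) = as^3 + bs^2 + cs + d. Substituting each data point gives a linear system:
  a + b + c + d = -2
  27a + 9b + 3c + d = 110
  216a + 36b + 6c + d = 1013
  343a + 49b + 7c + d = 1630
Solving the system yields a = 5, b = -1, c = -5, d = -1.
So g(s) = 5s^3 - s^2 - 5s - 1.
The leading coefficient is 5.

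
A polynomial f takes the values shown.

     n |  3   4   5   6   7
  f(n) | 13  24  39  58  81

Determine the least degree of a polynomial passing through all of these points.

2

Forward differences of the values at n = 3, 4, 5, 6, 7:
  f  : 13  24  39  58  81
  Δ  : 11  15  19  23
  Δ^2: 4  4  4
  Δ^3: 0  0
  Δ^4: 0
The second differences are constant (4) and nonzero, while all higher differences vanish, so the minimal degree is 2.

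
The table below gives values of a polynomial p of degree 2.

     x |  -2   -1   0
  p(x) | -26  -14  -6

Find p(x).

Write p(x) = ax^2 + bx + c. Substituting each data point gives a linear system:
  4a - 2b + c = -26
  a - b + c = -14
  c = -6
Solving the system yields a = -2, b = 6, c = -6.
So p(x) = -2x² + 6x - 6.
Check: p(0) = -6. ✓

p(x) = -2x^2 + 6x - 6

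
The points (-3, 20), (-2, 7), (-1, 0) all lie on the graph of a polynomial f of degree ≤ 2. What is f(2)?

15

Using the Lagrange interpolation formula with nodes -3, -2, -1:
  L_0(x) = (x + 2)(x + 1) / 2
  L_1(x) = (x + 3)(x + 1) / -1
  L_2(x) = (x + 3)(x + 2) / 2
Then f(x) = 20·L_0(x) + 7·L_1(x) + 0·L_2(x).
Expanding and collecting terms gives f(x) = 3x² + 2x - 1.
Evaluating at x = 2: f(2) = 15.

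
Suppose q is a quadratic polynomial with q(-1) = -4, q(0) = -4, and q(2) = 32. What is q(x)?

q(x) = 6x^2 + 6x - 4

Write q(x) = ax^2 + bx + c. Substituting each data point gives a linear system:
  a - b + c = -4
  c = -4
  4a + 2b + c = 32
Solving the system yields a = 6, b = 6, c = -4.
So q(x) = 6x² + 6x - 4.
Check: q(2) = 32. ✓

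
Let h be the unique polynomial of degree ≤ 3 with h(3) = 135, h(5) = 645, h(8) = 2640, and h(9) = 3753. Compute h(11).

Write h(s) = as^3 + bs^2 + cs + d. Substituting each data point gives a linear system:
  27a + 9b + 3c + d = 135
  125a + 25b + 5c + d = 645
  512a + 64b + 8c + d = 2640
  729a + 81b + 9c + d = 3753
Solving the system yields a = 5, b = 2, c = -6, d = 0.
So h(s) = 5s^3 + 2s^2 - 6s.
Then h(11) = 6831.

6831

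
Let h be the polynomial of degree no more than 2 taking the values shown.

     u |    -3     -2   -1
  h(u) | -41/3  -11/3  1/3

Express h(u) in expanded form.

h(u) = -3u^2 - 5u - 5/3

Write h(u) = au^2 + bu + c. Substituting each data point gives a linear system:
  9a - 3b + c = -41/3
  4a - 2b + c = -11/3
  a - b + c = 1/3
Solving the system yields a = -3, b = -5, c = -5/3.
So h(u) = -3u² - 5u - 5/3.
Check: h(-2) = -11/3. ✓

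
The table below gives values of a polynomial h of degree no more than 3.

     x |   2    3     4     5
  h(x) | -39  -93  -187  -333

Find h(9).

Write h(x) = ax^3 + bx^2 + cx + d. Substituting each data point gives a linear system:
  8a + 4b + 2c + d = -39
  27a + 9b + 3c + d = -93
  64a + 16b + 4c + d = -187
  125a + 25b + 5c + d = -333
Solving the system yields a = -2, b = -2, c = -6, d = -3.
So h(x) = -2x³ - 2x² - 6x - 3.
Then h(9) = -1677.

-1677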